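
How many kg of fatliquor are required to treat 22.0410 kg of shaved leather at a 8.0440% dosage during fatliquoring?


Formula: Fat = substrate * pct / 100
Substituting: Fat = 22.0410 * 8.0440 / 100
Result: 1.7730 kg


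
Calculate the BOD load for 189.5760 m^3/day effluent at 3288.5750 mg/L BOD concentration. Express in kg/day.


Formula: BOD_load = volume * conc / 1000
Substituting: BOD_load = 189.5760 * 3288.5750 / 1000
Result: 623.4349 kg/day


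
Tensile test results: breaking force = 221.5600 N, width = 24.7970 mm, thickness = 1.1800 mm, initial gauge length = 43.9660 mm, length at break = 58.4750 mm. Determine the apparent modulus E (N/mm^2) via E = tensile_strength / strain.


TS = F / (w * t) = 221.5600 / (24.7970 * 1.1800) = 7.5720 N/mm^2
strain = (Lf - L0) / L0 = (58.4750 - 43.9660) / 43.9660 = 0.3300
E = TS / strain = 7.5720 / 0.3300 = 22.9451 N/mm^2


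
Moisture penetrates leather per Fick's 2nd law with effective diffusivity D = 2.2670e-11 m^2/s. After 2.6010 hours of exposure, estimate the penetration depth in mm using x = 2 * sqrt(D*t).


t = 2.6010 hr * 3600 = 9363.6000 s
D * t = 2.2670e-11 * 9363.6000 = 2.1227e-07
x = 2 * sqrt(D*t) = 2 * sqrt(2.1227e-07) = 9.2146e-04 m = 0.9215 mm


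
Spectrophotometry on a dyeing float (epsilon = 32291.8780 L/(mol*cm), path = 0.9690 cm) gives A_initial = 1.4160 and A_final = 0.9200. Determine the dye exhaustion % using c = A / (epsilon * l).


c_initial = A_i / (epsilon * l) = 1.4160 / (32291.8780 * 0.9690) = 4.5253e-05 mol/L
c_final = A_f / (epsilon * l) = 0.9200 / (32291.8780 * 0.9690) = 2.9402e-05 mol/L
Exhaustion = (c_initial - c_final) / c_initial * 100 = (4.5253e-05 - 2.9402e-05) / 4.5253e-05 * 100 = 35.0282 %


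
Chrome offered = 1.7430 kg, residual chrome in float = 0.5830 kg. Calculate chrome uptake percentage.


Formula: Uptake = (offered - residual) / offered * 100
Substituting: Uptake = (1.7430 - 0.5830) / 1.7430 * 100
Result: 66.5519 %


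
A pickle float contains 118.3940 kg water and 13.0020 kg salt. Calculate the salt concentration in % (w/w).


Formula: Conc = salt / (water + salt) * 100
Substituting: Conc = 13.0020 / (118.3940 + 13.0020) * 100
Result: 9.8953 %


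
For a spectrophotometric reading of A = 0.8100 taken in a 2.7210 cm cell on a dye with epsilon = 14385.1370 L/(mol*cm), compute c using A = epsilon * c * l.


Formula: c = A / (epsilon * l)
Substituting: c = 0.8100 / (14385.1370 * 2.7210)
Result: 2.0694e-05 mol/L


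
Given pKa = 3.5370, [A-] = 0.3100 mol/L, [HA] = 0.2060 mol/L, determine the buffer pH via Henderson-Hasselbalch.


ratio = [A-] / [HA] = 0.3100 / 0.2060 = 1.5049
log10(ratio) = 0.1775
pH = pKa + log10(ratio) = 3.5370 + 0.1775 = 3.7145


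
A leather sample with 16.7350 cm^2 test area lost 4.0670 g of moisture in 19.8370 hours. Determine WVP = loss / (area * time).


Formula: WVP = loss / (area * time)
Substituting: WVP = 4.0670 / (16.7350 * 19.8370)
Result: 0.012251 g/(cm^2*hr)


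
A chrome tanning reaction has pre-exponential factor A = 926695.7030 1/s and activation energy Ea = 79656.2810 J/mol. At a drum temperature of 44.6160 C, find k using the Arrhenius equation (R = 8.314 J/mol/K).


T_K = T_C + 273.15 = 44.6160 + 273.15 = 317.7660 K
exponent = -Ea / (R * T_K) = -79656.2810 / (8.314 * 317.7660) = -30.1511
k = A * exp(exponent) = 926695.7030 * exp(-30.1511) = 7.4559e-08 1/s


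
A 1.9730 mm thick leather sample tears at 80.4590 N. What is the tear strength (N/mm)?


Formula: Tear strength = force / thickness
Substituting: Tear strength = 80.4590 / 1.9730
Result: 40.7800 N/mm


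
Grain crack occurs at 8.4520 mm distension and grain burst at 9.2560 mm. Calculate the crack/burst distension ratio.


Formula: Ratio = crack / burst
Substituting: Ratio = 8.4520 / 9.2560
Result: 0.9131


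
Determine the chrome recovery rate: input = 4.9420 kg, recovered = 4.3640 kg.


Formula: Recovery = recovered / input * 100
Substituting: Recovery = 4.3640 / 4.9420 * 100
Result: 88.3043 %


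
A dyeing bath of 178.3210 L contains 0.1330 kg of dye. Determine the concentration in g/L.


Formula: Conc = dye_mass(kg) / volume(L) * 1000
Substituting: Conc = 0.1330 / 178.3210 * 1000
Result: 0.7458 g/L


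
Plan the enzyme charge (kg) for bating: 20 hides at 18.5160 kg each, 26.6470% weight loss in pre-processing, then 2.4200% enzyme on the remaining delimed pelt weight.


Total_raw = N * avg_wt = 20 * 18.5160 = 370.3200 kg
Substrate = Total_raw * (1 - loss/100) = 370.3200 * (1 - 26.6470/100) = 271.6408 kg
Enzyme = Substrate * pct / 100 = 271.6408 * 2.4200 / 100 = 6.5737 kg


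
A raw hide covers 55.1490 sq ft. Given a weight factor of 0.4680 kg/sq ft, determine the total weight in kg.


Formula: Weight = area * weight_per_sqft
Substituting: Weight = 55.1490 * 0.4680
Result: 25.8097 kg


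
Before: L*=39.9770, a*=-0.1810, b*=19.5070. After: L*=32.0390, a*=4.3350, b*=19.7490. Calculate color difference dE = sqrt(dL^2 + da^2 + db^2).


dL = -7.9380, da = 4.5160, db = 0.2420
dE = sqrt((-7.9380)^2 + 4.5160^2 + 0.2420^2) = 9.1359


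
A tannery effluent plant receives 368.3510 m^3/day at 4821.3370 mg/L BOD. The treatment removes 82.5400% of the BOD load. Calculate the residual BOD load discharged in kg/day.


Load_in = volume * conc / 1000 = 368.3510 * 4821.3370 / 1000 = 1775.9443 kg/day
Removed = Load_in * eff / 100 = 1775.9443 * 82.5400 / 100 = 1465.8644 kg/day
Load_out = Load_in - Removed = 1775.9443 - 1465.8644 = 310.0799 kg/day


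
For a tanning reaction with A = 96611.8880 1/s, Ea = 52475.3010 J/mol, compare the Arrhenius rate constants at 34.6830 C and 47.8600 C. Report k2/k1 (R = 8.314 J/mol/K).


T1 = 34.6830 + 273.15 = 307.8330 K; T2 = 47.8600 + 273.15 = 321.0100 K
k1 = A * exp(-Ea/(R*T1)) = 96611.8880 * exp(-52475.3010/(8.314*307.8330)) = 1.2035e-04 1/s
k2 = A * exp(-Ea/(R*T2)) = 96611.8880 * exp(-52475.3010/(8.314*321.0100)) = 2.7923e-04 1/s
k2/k1 = 2.7923e-04 / 1.2035e-04 = 2.3202


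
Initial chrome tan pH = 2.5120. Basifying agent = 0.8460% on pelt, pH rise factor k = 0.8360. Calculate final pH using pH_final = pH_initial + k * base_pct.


Formula: pH_final = pH_initial + k * base_pct
Substituting: pH_final = 2.5120 + 0.8360 * 0.8460
Result: 3.2193


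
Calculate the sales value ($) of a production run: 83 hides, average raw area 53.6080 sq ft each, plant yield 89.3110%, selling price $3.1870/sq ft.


Raw_total = N * avg_area = 83 * 53.6080 = 4449.4640 sq ft
Finished = Raw_total * yield / 100 = 4449.4640 * 89.3110 / 100 = 3973.8608 sq ft
Value = Finished * price = 3973.8608 * 3.1870 = 12664.6943 $


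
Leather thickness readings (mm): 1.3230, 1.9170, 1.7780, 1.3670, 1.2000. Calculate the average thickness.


Formula: Average = sum / n
Substituting: Average = 7.5850 / 5
Result: 1.5170 mm


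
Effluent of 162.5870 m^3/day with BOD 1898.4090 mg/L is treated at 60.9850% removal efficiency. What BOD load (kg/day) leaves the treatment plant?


Load_in = volume * conc / 1000 = 162.5870 * 1898.4090 / 1000 = 308.6566 kg/day
Removed = Load_in * eff / 100 = 308.6566 * 60.9850 / 100 = 188.2342 kg/day
Load_out = Load_in - Removed = 308.6566 - 188.2342 = 120.4224 kg/day


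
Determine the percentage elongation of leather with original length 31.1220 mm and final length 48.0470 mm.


Formula: Elongation = (Lf - L0) / L0 * 100
Substituting: Elongation = (48.0470 - 31.1220) / 31.1220 * 100
Result: 54.3828 %


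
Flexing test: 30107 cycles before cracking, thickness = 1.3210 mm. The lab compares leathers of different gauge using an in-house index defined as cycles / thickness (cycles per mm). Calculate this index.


Formula: Index = cycles / thickness
Substituting: Index = 30107 / 1.3210
Result: 22791.0674 cycles/mm


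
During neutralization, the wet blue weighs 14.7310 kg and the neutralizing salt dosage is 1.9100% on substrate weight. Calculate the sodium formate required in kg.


Formula: Neutralizer = substrate * pct / 100
Substituting: Neutralizer = 14.7310 * 1.9100 / 100
Result: 0.2814 kg


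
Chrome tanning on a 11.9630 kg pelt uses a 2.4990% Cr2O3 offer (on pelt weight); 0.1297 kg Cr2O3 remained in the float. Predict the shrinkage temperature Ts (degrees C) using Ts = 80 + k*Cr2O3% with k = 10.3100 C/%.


Offered = pelt * offer_pct / 100 = 11.9630 * 2.4990 / 100 = 0.2990 kg
Uptake = offered - residual = 0.2990 - 0.1297 = 0.1693 kg
Cr2O3% on pelt = uptake / pelt * 100 = 0.1693 / 11.9630 * 100 = 1.4148 %
Ts = 80 + k * Cr2O3% = 80 + 10.3100 * 1.4148 = 94.5868 C


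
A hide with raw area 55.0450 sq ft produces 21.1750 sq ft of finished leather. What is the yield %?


Formula: Yield = finished / raw * 100
Substituting: Yield = 21.1750 / 55.0450 * 100
Result: 38.4685 %


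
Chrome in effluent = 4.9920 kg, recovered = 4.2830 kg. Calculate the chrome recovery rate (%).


Formula: Recovery = recovered / input * 100
Substituting: Recovery = 4.2830 / 4.9920 * 100
Result: 85.7973 %


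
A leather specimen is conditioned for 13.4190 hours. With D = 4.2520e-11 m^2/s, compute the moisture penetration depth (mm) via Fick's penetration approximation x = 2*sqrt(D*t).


t = 13.4190 hr * 3600 = 48308.4000 s
D * t = 4.2520e-11 * 48308.4000 = 2.0541e-06
x = 2 * sqrt(D*t) = 2 * sqrt(2.0541e-06) = 0.00286641 m = 2.8664 mm


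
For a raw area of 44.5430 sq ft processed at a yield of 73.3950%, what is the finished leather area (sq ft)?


Formula: finished = raw * yield / 100
Substituting: finished = 44.5430 * 73.3950 / 100
Result: 32.6923 sq ft


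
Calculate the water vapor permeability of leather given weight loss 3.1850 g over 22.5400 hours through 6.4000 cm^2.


Formula: WVP = loss / (area * time)
Substituting: WVP = 3.1850 / (6.4000 * 22.5400)
Result: 0.0220788 g/(cm^2*hr)


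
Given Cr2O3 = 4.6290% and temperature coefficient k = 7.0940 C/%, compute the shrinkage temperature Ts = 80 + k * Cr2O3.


Formula: Ts = 80 + k * Cr2O3
Substituting: Ts = 80 + 7.0940 * 4.6290
Result: 112.8381 C


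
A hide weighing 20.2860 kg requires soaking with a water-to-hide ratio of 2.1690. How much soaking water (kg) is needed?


Formula: Water = hide_weight * ratio
Substituting: Water = 20.2860 * 2.1690
Result: 44.0003 kg


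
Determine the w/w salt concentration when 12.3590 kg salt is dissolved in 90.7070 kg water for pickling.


Formula: Conc = salt / (water + salt) * 100
Substituting: Conc = 12.3590 / (90.7070 + 12.3590) * 100
Result: 11.9913 %


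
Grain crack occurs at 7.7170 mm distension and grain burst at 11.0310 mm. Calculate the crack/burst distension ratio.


Formula: Ratio = crack / burst
Substituting: Ratio = 7.7170 / 11.0310
Result: 0.6996


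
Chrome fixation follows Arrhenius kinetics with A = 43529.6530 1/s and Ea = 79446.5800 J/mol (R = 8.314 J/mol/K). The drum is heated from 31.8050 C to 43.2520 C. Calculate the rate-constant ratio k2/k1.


T1 = 31.8050 + 273.15 = 304.9550 K; T2 = 43.2520 + 273.15 = 316.4020 K
k1 = A * exp(-Ea/(R*T1)) = 43529.6530 * exp(-79446.5800/(8.314*304.9550)) = 1.0720e-09 1/s
k2 = A * exp(-Ea/(R*T2)) = 43529.6530 * exp(-79446.5800/(8.314*316.4020)) = 3.3306e-09 1/s
k2/k1 = 3.3306e-09 / 1.0720e-09 = 3.1070


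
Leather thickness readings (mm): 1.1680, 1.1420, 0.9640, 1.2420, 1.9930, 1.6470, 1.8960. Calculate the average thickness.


Formula: Average = sum / n
Substituting: Average = 10.0520 / 7
Result: 1.4360 mm


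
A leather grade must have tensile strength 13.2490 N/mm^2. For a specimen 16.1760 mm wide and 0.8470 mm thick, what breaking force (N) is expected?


Formula: F = TS * w * t
Substituting: F = 13.2490 * 16.1760 * 0.8470
Result: 181.5255 N


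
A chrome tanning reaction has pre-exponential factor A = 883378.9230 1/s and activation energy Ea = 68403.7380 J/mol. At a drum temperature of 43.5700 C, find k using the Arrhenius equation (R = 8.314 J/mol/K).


T_K = T_C + 273.15 = 43.5700 + 273.15 = 316.7200 K
exponent = -Ea / (R * T_K) = -68403.7380 / (8.314 * 316.7200) = -25.9773
k = A * exp(exponent) = 883378.9230 * exp(-25.9773) = 4.6168e-06 1/s


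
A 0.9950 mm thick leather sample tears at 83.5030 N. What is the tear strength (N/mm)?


Formula: Tear strength = force / thickness
Substituting: Tear strength = 83.5030 / 0.9950
Result: 83.9226 N/mm


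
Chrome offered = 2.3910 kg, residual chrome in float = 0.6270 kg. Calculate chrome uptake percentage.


Formula: Uptake = (offered - residual) / offered * 100
Substituting: Uptake = (2.3910 - 0.6270) / 2.3910 * 100
Result: 73.7767 %


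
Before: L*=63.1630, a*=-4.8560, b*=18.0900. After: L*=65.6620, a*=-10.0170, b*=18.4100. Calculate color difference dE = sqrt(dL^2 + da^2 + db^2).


dL = 2.4990, da = -5.1610, db = 0.3200
dE = sqrt(2.4990^2 + (-5.1610)^2 + 0.3200^2) = 5.7431


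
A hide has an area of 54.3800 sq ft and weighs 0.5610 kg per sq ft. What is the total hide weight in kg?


Formula: Weight = area * weight_per_sqft
Substituting: Weight = 54.3800 * 0.5610
Result: 30.5072 kg


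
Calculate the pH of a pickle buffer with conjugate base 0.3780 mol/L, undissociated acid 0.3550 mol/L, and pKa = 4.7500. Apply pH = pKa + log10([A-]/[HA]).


ratio = [A-] / [HA] = 0.3780 / 0.3550 = 1.0648
log10(ratio) = 0.0272634
pH = pKa + log10(ratio) = 4.7500 + 0.0272634 = 4.7773


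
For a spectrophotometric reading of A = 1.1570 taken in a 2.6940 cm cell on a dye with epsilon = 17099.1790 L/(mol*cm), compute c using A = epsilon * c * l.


Formula: c = A / (epsilon * l)
Substituting: c = 1.1570 / (17099.1790 * 2.6940)
Result: 2.5117e-05 mol/L


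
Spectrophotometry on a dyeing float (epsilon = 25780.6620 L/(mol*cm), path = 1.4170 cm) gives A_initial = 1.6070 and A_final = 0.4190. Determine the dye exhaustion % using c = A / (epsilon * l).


c_initial = A_i / (epsilon * l) = 1.6070 / (25780.6620 * 1.4170) = 4.3990e-05 mol/L
c_final = A_f / (epsilon * l) = 0.4190 / (25780.6620 * 1.4170) = 1.1470e-05 mol/L
Exhaustion = (c_initial - c_final) / c_initial * 100 = (4.3990e-05 - 1.1470e-05) / 4.3990e-05 * 100 = 73.9266 %


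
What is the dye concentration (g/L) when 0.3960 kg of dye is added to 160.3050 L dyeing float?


Formula: Conc = dye_mass(kg) / volume(L) * 1000
Substituting: Conc = 0.3960 / 160.3050 * 1000
Result: 2.4703 g/L


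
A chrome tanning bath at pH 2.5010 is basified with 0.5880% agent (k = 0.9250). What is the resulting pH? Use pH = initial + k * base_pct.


Formula: pH_final = pH_initial + k * base_pct
Substituting: pH_final = 2.5010 + 0.9250 * 0.5880
Result: 3.0449


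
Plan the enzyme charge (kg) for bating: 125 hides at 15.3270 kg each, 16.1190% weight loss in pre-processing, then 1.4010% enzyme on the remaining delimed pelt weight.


Total_raw = N * avg_wt = 125 * 15.3270 = 1915.8750 kg
Substrate = Total_raw * (1 - loss/100) = 1915.8750 * (1 - 16.1190/100) = 1607.0551 kg
Enzyme = Substrate * pct / 100 = 1607.0551 * 1.4010 / 100 = 22.5148 kg


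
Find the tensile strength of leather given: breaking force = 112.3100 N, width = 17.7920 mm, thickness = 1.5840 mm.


Formula: TS = force / (width * thickness)
Substituting: TS = 112.3100 / (17.7920 * 1.5840)
Result: 3.9851 N/mm^2


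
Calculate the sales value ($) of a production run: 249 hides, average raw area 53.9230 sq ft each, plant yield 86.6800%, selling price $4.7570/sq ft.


Raw_total = N * avg_area = 249 * 53.9230 = 13426.8270 sq ft
Finished = Raw_total * yield / 100 = 13426.8270 * 86.6800 / 100 = 11638.3736 sq ft
Value = Finished * price = 11638.3736 * 4.7570 = 55363.7434 $


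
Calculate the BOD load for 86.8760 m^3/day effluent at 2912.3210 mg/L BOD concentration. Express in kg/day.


Formula: BOD_load = volume * conc / 1000
Substituting: BOD_load = 86.8760 * 2912.3210 / 1000
Result: 253.0108 kg/day


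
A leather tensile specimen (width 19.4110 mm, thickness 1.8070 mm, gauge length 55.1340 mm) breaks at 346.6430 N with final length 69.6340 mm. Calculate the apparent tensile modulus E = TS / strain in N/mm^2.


TS = F / (w * t) = 346.6430 / (19.4110 * 1.8070) = 9.8827 N/mm^2
strain = (Lf - L0) / L0 = (69.6340 - 55.1340) / 55.1340 = 0.2630
E = TS / strain = 9.8827 / 0.2630 = 37.5775 N/mm^2


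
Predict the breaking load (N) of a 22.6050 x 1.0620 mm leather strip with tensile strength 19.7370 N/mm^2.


Formula: F = TS * w * t
Substituting: F = 19.7370 * 22.6050 * 1.0620
Result: 473.8165 N


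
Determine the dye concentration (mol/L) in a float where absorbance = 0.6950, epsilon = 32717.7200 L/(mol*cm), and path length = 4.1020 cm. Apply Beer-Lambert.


Formula: c = A / (epsilon * l)
Substituting: c = 0.6950 / (32717.7200 * 4.1020)
Result: 5.1785e-06 mol/L


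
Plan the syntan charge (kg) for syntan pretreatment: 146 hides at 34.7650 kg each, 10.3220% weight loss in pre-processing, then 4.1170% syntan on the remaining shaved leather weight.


Total_raw = N * avg_wt = 146 * 34.7650 = 5075.6900 kg
Substrate = Total_raw * (1 - loss/100) = 5075.6900 * (1 - 10.3220/100) = 4551.7773 kg
Syntan = Substrate * pct / 100 = 4551.7773 * 4.1170 / 100 = 187.3967 kg


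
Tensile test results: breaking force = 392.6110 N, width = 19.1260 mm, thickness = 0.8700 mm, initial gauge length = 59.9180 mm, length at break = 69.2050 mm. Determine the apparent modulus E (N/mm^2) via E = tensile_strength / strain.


TS = F / (w * t) = 392.6110 / (19.1260 * 0.8700) = 23.5949 N/mm^2
strain = (Lf - L0) / L0 = (69.2050 - 59.9180) / 59.9180 = 0.1550
E = TS / strain = 23.5949 / 0.1550 = 152.2302 N/mm^2


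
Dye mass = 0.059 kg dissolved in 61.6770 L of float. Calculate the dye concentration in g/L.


Formula: Conc = dye_mass(kg) / volume(L) * 1000
Substituting: Conc = 0.059 / 61.6770 * 1000
Result: 0.9566 g/L


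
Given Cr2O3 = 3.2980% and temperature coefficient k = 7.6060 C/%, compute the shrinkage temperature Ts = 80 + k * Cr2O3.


Formula: Ts = 80 + k * Cr2O3
Substituting: Ts = 80 + 7.6060 * 3.2980
Result: 105.0846 C


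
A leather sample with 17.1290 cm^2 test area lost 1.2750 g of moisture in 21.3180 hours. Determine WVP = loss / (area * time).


Formula: WVP = loss / (area * time)
Substituting: WVP = 1.2750 / (17.1290 * 21.3180)
Result: 0.00349166 g/(cm^2*hr)


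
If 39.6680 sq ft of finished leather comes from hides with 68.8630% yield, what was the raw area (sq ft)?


Formula: raw = finished * 100 / yield
Substituting: raw = 39.6680 * 100 / 68.8630
Result: 57.6042 sq ft


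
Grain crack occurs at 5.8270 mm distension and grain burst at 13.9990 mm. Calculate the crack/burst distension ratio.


Formula: Ratio = crack / burst
Substituting: Ratio = 5.8270 / 13.9990
Result: 0.4162


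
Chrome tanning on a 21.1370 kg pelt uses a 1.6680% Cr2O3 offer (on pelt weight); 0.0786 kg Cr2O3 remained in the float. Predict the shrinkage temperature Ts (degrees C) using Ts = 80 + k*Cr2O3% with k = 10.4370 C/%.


Offered = pelt * offer_pct / 100 = 21.1370 * 1.6680 / 100 = 0.3526 kg
Uptake = offered - residual = 0.3526 - 0.0786 = 0.2740 kg
Cr2O3% on pelt = uptake / pelt * 100 = 0.2740 / 21.1370 * 100 = 1.2961 %
Ts = 80 + k * Cr2O3% = 80 + 10.4370 * 1.2961 = 93.5278 C


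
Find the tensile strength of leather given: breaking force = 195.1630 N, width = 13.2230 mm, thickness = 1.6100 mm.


Formula: TS = force / (width * thickness)
Substituting: TS = 195.1630 / (13.2230 * 1.6100)
Result: 9.1673 N/mm^2


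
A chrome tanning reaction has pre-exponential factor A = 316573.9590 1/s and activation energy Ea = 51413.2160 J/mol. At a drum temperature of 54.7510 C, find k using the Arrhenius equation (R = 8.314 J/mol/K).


T_K = T_C + 273.15 = 54.7510 + 273.15 = 327.9010 K
exponent = -Ea / (R * T_K) = -51413.2160 / (8.314 * 327.9010) = -18.8591
k = A * exp(exponent) = 316573.9590 * exp(-18.8591) = 0.00204198 1/s


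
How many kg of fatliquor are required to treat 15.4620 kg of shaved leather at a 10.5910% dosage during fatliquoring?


Formula: Fat = substrate * pct / 100
Substituting: Fat = 15.4620 * 10.5910 / 100
Result: 1.6376 kg


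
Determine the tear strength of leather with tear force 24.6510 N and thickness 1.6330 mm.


Formula: Tear strength = force / thickness
Substituting: Tear strength = 24.6510 / 1.6330
Result: 15.0955 N/mm


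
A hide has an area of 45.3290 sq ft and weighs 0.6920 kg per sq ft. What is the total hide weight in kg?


Formula: Weight = area * weight_per_sqft
Substituting: Weight = 45.3290 * 0.6920
Result: 31.3677 kg


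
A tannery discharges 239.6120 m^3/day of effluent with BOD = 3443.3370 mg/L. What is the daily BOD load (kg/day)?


Formula: BOD_load = volume * conc / 1000
Substituting: BOD_load = 239.6120 * 3443.3370 / 1000
Result: 825.0649 kg/day


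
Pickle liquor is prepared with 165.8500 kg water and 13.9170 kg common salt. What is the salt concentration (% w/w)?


Formula: Conc = salt / (water + salt) * 100
Substituting: Conc = 13.9170 / (165.8500 + 13.9170) * 100
Result: 7.7417 %


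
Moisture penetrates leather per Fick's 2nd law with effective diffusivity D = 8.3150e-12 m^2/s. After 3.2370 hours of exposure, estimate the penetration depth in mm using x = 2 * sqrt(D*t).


t = 3.2370 hr * 3600 = 11653.2000 s
D * t = 8.3150e-12 * 11653.2000 = 9.6896e-08
x = 2 * sqrt(D*t) = 2 * sqrt(9.6896e-08) = 6.2256e-04 m = 0.6226 mm


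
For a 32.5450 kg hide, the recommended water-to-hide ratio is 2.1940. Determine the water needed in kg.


Formula: Water = hide_weight * ratio
Substituting: Water = 32.5450 * 2.1940
Result: 71.4037 kg


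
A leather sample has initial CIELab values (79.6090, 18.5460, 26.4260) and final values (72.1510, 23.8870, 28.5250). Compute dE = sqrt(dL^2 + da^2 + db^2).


dL = -7.4580, da = 5.3410, db = 2.0990
dE = sqrt((-7.4580)^2 + 5.3410^2 + 2.0990^2) = 9.4103


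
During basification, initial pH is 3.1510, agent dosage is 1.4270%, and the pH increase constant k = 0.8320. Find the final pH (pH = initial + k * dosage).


Formula: pH_final = pH_initial + k * base_pct
Substituting: pH_final = 3.1510 + 0.8320 * 1.4270
Result: 4.3383


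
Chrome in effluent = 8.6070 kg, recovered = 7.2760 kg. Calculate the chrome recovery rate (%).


Formula: Recovery = recovered / input * 100
Substituting: Recovery = 7.2760 / 8.6070 * 100
Result: 84.5358 %


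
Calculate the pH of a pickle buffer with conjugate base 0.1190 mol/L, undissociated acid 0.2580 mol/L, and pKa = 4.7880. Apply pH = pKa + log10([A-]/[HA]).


ratio = [A-] / [HA] = 0.1190 / 0.2580 = 0.4612
log10(ratio) = -0.3361
pH = pKa + log10(ratio) = 4.7880 - 0.3361 = 4.4519


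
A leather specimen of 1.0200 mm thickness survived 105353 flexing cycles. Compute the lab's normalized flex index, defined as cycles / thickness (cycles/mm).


Formula: Index = cycles / thickness
Substituting: Index = 105353 / 1.0200
Result: 103287.2549 cycles/mm


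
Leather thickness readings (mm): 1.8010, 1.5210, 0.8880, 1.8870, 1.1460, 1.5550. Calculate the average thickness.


Formula: Average = sum / n
Substituting: Average = 8.7980 / 6
Result: 1.4663 mm


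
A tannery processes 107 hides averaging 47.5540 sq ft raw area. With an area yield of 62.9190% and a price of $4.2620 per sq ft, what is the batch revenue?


Raw_total = N * avg_area = 107 * 47.5540 = 5088.2780 sq ft
Finished = Raw_total * yield / 100 = 5088.2780 * 62.9190 / 100 = 3201.4936 sq ft
Value = Finished * price = 3201.4936 * 4.2620 = 13644.7659 $


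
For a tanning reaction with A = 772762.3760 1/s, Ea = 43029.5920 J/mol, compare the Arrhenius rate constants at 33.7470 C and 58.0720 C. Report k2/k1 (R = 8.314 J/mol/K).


T1 = 33.7470 + 273.15 = 306.8970 K; T2 = 58.0720 + 273.15 = 331.2220 K
k1 = A * exp(-Ea/(R*T1)) = 772762.3760 * exp(-43029.5920/(8.314*306.8970)) = 0.0366469 1/s
k2 = A * exp(-Ea/(R*T2)) = 772762.3760 * exp(-43029.5920/(8.314*331.2220)) = 0.1264 1/s
k2/k1 = 0.1264 / 0.0366469 = 3.4505


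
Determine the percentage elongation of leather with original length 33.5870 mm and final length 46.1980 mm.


Formula: Elongation = (Lf - L0) / L0 * 100
Substituting: Elongation = (46.1980 - 33.5870) / 33.5870 * 100
Result: 37.5473 %


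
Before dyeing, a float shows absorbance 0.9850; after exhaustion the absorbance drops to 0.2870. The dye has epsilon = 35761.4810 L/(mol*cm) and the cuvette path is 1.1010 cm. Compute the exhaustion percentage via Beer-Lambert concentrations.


c_initial = A_i / (epsilon * l) = 0.9850 / (35761.4810 * 1.1010) = 2.5017e-05 mol/L
c_final = A_f / (epsilon * l) = 0.2870 / (35761.4810 * 1.1010) = 7.2892e-06 mol/L
Exhaustion = (c_initial - c_final) / c_initial * 100 = (2.5017e-05 - 7.2892e-06) / 2.5017e-05 * 100 = 70.8629 %


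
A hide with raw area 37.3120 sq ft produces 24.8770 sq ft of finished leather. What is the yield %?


Formula: Yield = finished / raw * 100
Substituting: Yield = 24.8770 / 37.3120 * 100
Result: 66.6729 %


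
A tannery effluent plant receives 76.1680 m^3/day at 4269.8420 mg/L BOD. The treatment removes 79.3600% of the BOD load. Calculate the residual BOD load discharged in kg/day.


Load_in = volume * conc / 1000 = 76.1680 * 4269.8420 / 1000 = 325.2253 kg/day
Removed = Load_in * eff / 100 = 325.2253 * 79.3600 / 100 = 258.0988 kg/day
Load_out = Load_in - Removed = 325.2253 - 258.0988 = 67.1265 kg/day


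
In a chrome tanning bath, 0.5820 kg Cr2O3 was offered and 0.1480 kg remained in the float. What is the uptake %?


Formula: Uptake = (offered - residual) / offered * 100
Substituting: Uptake = (0.5820 - 0.1480) / 0.5820 * 100
Result: 74.5704 %


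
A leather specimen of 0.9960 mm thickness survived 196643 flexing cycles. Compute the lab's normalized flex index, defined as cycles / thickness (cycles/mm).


Formula: Index = cycles / thickness
Substituting: Index = 196643 / 0.9960
Result: 197432.7309 cycles/mm


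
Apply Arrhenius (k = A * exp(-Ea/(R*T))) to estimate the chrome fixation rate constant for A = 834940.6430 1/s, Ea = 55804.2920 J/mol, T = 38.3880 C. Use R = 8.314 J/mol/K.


T_K = T_C + 273.15 = 38.3880 + 273.15 = 311.5380 K
exponent = -Ea / (R * T_K) = -55804.2920 / (8.314 * 311.5380) = -21.5450
k = A * exp(exponent) = 834940.6430 * exp(-21.5450) = 3.6710e-04 1/s


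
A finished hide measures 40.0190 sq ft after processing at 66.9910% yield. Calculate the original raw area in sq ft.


Formula: raw = finished * 100 / yield
Substituting: raw = 40.0190 * 100 / 66.9910
Result: 59.7379 sq ft


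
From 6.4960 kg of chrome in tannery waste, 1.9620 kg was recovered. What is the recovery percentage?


Formula: Recovery = recovered / input * 100
Substituting: Recovery = 1.9620 / 6.4960 * 100
Result: 30.2032 %


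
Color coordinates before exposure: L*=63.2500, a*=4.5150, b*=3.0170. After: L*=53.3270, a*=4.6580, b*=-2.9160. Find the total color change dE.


dL = -9.9230, da = 0.1430, db = -5.9330
dE = sqrt((-9.9230)^2 + 0.1430^2 + (-5.9330)^2) = 11.5623


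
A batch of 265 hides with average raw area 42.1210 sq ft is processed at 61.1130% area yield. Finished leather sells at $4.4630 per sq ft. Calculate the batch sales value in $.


Raw_total = N * avg_area = 265 * 42.1210 = 11162.0650 sq ft
Finished = Raw_total * yield / 100 = 11162.0650 * 61.1130 / 100 = 6821.4728 sq ft
Value = Finished * price = 6821.4728 * 4.4630 = 30444.2330 $


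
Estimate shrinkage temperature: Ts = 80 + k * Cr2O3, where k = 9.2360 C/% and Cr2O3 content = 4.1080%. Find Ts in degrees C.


Formula: Ts = 80 + k * Cr2O3
Substituting: Ts = 80 + 9.2360 * 4.1080
Result: 117.9415 C


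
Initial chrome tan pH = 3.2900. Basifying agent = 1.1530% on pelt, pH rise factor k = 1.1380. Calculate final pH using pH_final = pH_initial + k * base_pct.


Formula: pH_final = pH_initial + k * base_pct
Substituting: pH_final = 3.2900 + 1.1380 * 1.1530
Result: 4.6021


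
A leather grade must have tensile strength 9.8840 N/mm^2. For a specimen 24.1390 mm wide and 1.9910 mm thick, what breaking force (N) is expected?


Formula: F = TS * w * t
Substituting: F = 9.8840 * 24.1390 * 1.9910
Result: 475.0324 N


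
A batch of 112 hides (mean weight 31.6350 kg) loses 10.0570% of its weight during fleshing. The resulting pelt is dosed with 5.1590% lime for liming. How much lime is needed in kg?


Total_raw = N * avg_wt = 112 * 31.6350 = 3543.1200 kg
Substrate = Total_raw * (1 - loss/100) = 3543.1200 * (1 - 10.0570/100) = 3186.7884 kg
Lime = Substrate * pct / 100 = 3186.7884 * 5.1590 / 100 = 164.4064 kg


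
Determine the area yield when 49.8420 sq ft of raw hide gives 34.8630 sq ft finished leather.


Formula: Yield = finished / raw * 100
Substituting: Yield = 34.8630 / 49.8420 * 100
Result: 69.9470 %


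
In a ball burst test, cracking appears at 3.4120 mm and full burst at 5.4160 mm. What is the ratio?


Formula: Ratio = crack / burst
Substituting: Ratio = 3.4120 / 5.4160
Result: 0.6300


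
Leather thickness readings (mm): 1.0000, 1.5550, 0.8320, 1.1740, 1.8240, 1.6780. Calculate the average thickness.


Formula: Average = sum / n
Substituting: Average = 8.0630 / 6
Result: 1.3438 mm


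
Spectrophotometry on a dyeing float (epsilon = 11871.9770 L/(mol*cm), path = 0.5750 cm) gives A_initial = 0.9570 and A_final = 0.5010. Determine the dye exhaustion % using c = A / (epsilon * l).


c_initial = A_i / (epsilon * l) = 0.9570 / (11871.9770 * 0.5750) = 1.4019e-04 mol/L
c_final = A_f / (epsilon * l) = 0.5010 / (11871.9770 * 0.5750) = 7.3392e-05 mol/L
Exhaustion = (c_initial - c_final) / c_initial * 100 = (1.4019e-04 - 7.3392e-05) / 1.4019e-04 * 100 = 47.6489 %


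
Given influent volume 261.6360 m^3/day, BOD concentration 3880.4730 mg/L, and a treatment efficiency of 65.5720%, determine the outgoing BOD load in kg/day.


Load_in = volume * conc / 1000 = 261.6360 * 3880.4730 / 1000 = 1015.2714 kg/day
Removed = Load_in * eff / 100 = 1015.2714 * 65.5720 / 100 = 665.7338 kg/day
Load_out = Load_in - Removed = 1015.2714 - 665.7338 = 349.5376 kg/day


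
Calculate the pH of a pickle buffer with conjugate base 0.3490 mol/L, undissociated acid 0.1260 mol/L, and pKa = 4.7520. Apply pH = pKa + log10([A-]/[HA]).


ratio = [A-] / [HA] = 0.3490 / 0.1260 = 2.7698
log10(ratio) = 0.4425
pH = pKa + log10(ratio) = 4.7520 + 0.4425 = 5.1945


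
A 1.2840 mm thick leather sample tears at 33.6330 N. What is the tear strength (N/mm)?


Formula: Tear strength = force / thickness
Substituting: Tear strength = 33.6330 / 1.2840
Result: 26.1939 N/mm


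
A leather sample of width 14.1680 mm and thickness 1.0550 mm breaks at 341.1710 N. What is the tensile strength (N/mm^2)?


Formula: TS = force / (width * thickness)
Substituting: TS = 341.1710 / (14.1680 * 1.0550)
Result: 22.8250 N/mm^2


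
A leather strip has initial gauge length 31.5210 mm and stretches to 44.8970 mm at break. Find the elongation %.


Formula: Elongation = (Lf - L0) / L0 * 100
Substituting: Elongation = (44.8970 - 31.5210) / 31.5210 * 100
Result: 42.4352 %


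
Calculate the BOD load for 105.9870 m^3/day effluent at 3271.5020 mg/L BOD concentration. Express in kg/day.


Formula: BOD_load = volume * conc / 1000
Substituting: BOD_load = 105.9870 * 3271.5020 / 1000
Result: 346.7367 kg/day


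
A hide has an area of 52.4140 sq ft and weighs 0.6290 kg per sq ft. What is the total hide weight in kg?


Formula: Weight = area * weight_per_sqft
Substituting: Weight = 52.4140 * 0.6290
Result: 32.9684 kg


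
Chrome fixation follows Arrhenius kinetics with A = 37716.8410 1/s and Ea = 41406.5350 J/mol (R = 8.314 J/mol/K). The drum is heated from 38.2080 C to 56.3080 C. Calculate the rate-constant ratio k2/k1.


T1 = 38.2080 + 273.15 = 311.3580 K; T2 = 56.3080 + 273.15 = 329.4580 K
k1 = A * exp(-Ea/(R*T1)) = 37716.8410 * exp(-41406.5350/(8.314*311.3580)) = 0.00426345 1/s
k2 = A * exp(-Ea/(R*T2)) = 37716.8410 * exp(-41406.5350/(8.314*329.4580)) = 0.0102662 1/s
k2/k1 = 0.0102662 / 0.00426345 = 2.4079


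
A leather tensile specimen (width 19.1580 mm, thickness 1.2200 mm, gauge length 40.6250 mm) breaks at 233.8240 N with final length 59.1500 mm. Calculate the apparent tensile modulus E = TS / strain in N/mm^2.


TS = F / (w * t) = 233.8240 / (19.1580 * 1.2200) = 10.0041 N/mm^2
strain = (Lf - L0) / L0 = (59.1500 - 40.6250) / 40.6250 = 0.4560
E = TS / strain = 10.0041 / 0.4560 = 21.9389 N/mm^2


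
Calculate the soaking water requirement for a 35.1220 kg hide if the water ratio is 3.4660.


Formula: Water = hide_weight * ratio
Substituting: Water = 35.1220 * 3.4660
Result: 121.7329 kg


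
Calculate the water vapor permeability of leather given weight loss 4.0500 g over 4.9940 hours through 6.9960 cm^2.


Formula: WVP = loss / (area * time)
Substituting: WVP = 4.0500 / (6.9960 * 4.9940)
Result: 0.1159 g/(cm^2*hr)


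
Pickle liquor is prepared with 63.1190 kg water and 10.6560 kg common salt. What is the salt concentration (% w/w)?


Formula: Conc = salt / (water + salt) * 100
Substituting: Conc = 10.6560 / (63.1190 + 10.6560) * 100
Result: 14.4439 %


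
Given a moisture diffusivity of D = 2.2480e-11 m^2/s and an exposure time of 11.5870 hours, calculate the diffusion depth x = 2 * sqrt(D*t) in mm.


t = 11.5870 hr * 3600 = 41713.2000 s
D * t = 2.2480e-11 * 41713.2000 = 9.3771e-07
x = 2 * sqrt(D*t) = 2 * sqrt(9.3771e-07) = 0.00193671 m = 1.9367 mm


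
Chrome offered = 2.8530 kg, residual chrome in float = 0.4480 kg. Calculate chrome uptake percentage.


Formula: Uptake = (offered - residual) / offered * 100
Substituting: Uptake = (2.8530 - 0.4480) / 2.8530 * 100
Result: 84.2972 %


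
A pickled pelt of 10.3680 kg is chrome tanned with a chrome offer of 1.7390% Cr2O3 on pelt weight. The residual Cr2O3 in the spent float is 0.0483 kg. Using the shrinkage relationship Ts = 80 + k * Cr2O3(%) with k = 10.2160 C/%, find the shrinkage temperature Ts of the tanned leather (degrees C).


Offered = pelt * offer_pct / 100 = 10.3680 * 1.7390 / 100 = 0.1803 kg
Uptake = offered - residual = 0.1803 - 0.0483 = 0.1320 kg
Cr2O3% on pelt = uptake / pelt * 100 = 0.1320 / 10.3680 * 100 = 1.2731 %
Ts = 80 + k * Cr2O3% = 80 + 10.2160 * 1.2731 = 93.0064 C


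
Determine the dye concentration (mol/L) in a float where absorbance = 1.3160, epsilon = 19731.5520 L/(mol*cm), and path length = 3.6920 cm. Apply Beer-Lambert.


Formula: c = A / (epsilon * l)
Substituting: c = 1.3160 / (19731.5520 * 3.6920)
Result: 1.8065e-05 mol/L


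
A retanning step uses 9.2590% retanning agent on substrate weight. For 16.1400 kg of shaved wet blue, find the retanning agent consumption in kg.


Formula: Retan = substrate * pct / 100
Substituting: Retan = 16.1400 * 9.2590 / 100
Result: 1.4944 kg


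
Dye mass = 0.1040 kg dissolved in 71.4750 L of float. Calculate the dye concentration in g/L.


Formula: Conc = dye_mass(kg) / volume(L) * 1000
Substituting: Conc = 0.1040 / 71.4750 * 1000
Result: 1.4551 g/L


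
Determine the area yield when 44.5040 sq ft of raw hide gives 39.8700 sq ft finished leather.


Formula: Yield = finished / raw * 100
Substituting: Yield = 39.8700 / 44.5040 * 100
Result: 89.5875 %


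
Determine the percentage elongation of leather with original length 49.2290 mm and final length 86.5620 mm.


Formula: Elongation = (Lf - L0) / L0 * 100
Substituting: Elongation = (86.5620 - 49.2290) / 49.2290 * 100
Result: 75.8354 %


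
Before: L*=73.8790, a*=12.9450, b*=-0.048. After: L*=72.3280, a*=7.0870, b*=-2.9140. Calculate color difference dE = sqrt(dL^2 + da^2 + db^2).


dL = -1.5510, da = -5.8580, db = -2.8660
dE = sqrt((-1.5510)^2 + (-5.8580)^2 + (-2.8660)^2) = 6.7034


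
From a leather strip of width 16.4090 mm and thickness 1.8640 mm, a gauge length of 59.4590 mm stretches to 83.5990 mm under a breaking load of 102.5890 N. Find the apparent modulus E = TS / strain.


TS = F / (w * t) = 102.5890 / (16.4090 * 1.8640) = 3.3541 N/mm^2
strain = (Lf - L0) / L0 = (83.5990 - 59.4590) / 59.4590 = 0.4060
E = TS / strain = 3.3541 / 0.4060 = 8.2614 N/mm^2


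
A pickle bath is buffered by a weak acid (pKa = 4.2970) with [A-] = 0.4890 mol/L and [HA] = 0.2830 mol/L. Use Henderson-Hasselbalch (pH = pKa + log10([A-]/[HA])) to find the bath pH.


ratio = [A-] / [HA] = 0.4890 / 0.2830 = 1.7279
log10(ratio) = 0.2375
pH = pKa + log10(ratio) = 4.2970 + 0.2375 = 4.5345


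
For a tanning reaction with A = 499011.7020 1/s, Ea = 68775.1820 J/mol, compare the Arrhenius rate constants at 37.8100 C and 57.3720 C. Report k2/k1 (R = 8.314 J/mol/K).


T1 = 37.8100 + 273.15 = 310.9600 K; T2 = 57.3720 + 273.15 = 330.5220 K
k1 = A * exp(-Ea/(R*T1)) = 499011.7020 * exp(-68775.1820/(8.314*310.9600)) = 1.3961e-06 1/s
k2 = A * exp(-Ea/(R*T2)) = 499011.7020 * exp(-68775.1820/(8.314*330.5220)) = 6.7408e-06 1/s
k2/k1 = 6.7408e-06 / 1.3961e-06 = 4.8281


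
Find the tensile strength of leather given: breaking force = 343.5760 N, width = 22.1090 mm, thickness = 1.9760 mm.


Formula: TS = force / (width * thickness)
Substituting: TS = 343.5760 / (22.1090 * 1.9760)
Result: 7.8644 N/mm^2


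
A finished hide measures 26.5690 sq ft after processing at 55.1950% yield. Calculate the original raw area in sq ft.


Formula: raw = finished * 100 / yield
Substituting: raw = 26.5690 * 100 / 55.1950
Result: 48.1366 sq ft


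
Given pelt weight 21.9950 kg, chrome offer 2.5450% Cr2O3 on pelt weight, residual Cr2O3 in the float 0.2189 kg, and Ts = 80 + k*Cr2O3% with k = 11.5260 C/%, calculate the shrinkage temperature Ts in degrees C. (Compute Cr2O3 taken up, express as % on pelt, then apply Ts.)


Offered = pelt * offer_pct / 100 = 21.9950 * 2.5450 / 100 = 0.5598 kg
Uptake = offered - residual = 0.5598 - 0.2189 = 0.3409 kg
Cr2O3% on pelt = uptake / pelt * 100 = 0.3409 / 21.9950 * 100 = 1.5498 %
Ts = 80 + k * Cr2O3% = 80 + 11.5260 * 1.5498 = 97.8627 C


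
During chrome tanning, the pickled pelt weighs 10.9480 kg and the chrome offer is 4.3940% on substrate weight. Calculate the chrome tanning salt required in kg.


Formula: Chrome = substrate * pct / 100
Substituting: Chrome = 10.9480 * 4.3940 / 100
Result: 0.4811 kg


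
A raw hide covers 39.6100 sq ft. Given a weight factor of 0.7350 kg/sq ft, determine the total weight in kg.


Formula: Weight = area * weight_per_sqft
Substituting: Weight = 39.6100 * 0.7350
Result: 29.1134 kg


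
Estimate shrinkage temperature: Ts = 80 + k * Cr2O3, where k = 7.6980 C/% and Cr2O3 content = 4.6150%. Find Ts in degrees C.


Formula: Ts = 80 + k * Cr2O3
Substituting: Ts = 80 + 7.6980 * 4.6150
Result: 115.5263 C


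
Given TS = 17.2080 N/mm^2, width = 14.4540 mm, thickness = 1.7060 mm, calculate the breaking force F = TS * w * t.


Formula: F = TS * w * t
Substituting: F = 17.2080 * 14.4540 * 1.7060
Result: 424.3239 N


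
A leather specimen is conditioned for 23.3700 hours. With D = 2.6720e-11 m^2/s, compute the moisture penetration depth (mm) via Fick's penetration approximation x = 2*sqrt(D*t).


t = 23.3700 hr * 3600 = 84132.0000 s
D * t = 2.6720e-11 * 84132.0000 = 2.2480e-06
x = 2 * sqrt(D*t) = 2 * sqrt(2.2480e-06) = 0.00299867 m = 2.9987 mm


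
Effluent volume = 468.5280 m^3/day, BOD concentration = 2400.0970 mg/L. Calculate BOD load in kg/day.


Formula: BOD_load = volume * conc / 1000
Substituting: BOD_load = 468.5280 * 2400.0970 / 1000
Result: 1124.5126 kg/day


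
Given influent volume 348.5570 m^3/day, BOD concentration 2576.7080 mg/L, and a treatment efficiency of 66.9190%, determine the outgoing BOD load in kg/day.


Load_in = volume * conc / 1000 = 348.5570 * 2576.7080 / 1000 = 898.1296 kg/day
Removed = Load_in * eff / 100 = 898.1296 * 66.9190 / 100 = 601.0194 kg/day
Load_out = Load_in - Removed = 898.1296 - 601.0194 = 297.1103 kg/day


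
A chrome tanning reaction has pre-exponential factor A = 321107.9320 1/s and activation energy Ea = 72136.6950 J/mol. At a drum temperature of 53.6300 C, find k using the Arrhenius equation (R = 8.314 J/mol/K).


T_K = T_C + 273.15 = 53.6300 + 273.15 = 326.7800 K
exponent = -Ea / (R * T_K) = -72136.6950 / (8.314 * 326.7800) = -26.5516
k = A * exp(exponent) = 321107.9320 * exp(-26.5516) = 9.4501e-07 1/s
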